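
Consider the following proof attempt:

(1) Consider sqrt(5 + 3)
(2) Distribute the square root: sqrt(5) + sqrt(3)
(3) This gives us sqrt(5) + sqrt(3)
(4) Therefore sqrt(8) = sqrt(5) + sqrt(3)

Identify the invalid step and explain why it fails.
Step 2: Distribute the square root: sqrt(5) + sqrt(3)

Step 2 incorrectly 'distributes' the square root over addition. The square root function does not distribute: sqrt(a + b) ≠ sqrt(a) + sqrt(b). In fact, sqrt(5 + 3) = sqrt(8) ≈ 2.8284, while sqrt(5) + sqrt(3) ≈ 3.9681.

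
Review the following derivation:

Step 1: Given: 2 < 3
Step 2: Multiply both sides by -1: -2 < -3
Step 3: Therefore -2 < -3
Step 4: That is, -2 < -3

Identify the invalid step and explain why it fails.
Step 2: Multiply both sides by -1: -2 < -3

Step 2 multiplies both sides by -1 but fails to reverse the inequality sign. When multiplying (or dividing) an inequality by a negative number, the direction must be reversed. Since 2 < 3, we should get -2 > -3, i.e., -2 > -3.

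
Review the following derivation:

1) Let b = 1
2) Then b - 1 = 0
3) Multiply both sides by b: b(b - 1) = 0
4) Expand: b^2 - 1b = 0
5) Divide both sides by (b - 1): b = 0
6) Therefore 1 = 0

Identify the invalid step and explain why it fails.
Step 5: Divide both sides by (b - 1): b = 0

Step 5 divides both sides by (b - 1). However, since b = 1, we have (b - 1) = 0. Division by zero is undefined, making this step invalid.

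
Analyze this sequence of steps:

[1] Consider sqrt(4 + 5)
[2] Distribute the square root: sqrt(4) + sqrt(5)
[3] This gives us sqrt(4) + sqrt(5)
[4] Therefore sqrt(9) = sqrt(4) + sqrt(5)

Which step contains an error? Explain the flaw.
Step 2: Distribute the square root: sqrt(4) + sqrt(5)

Step 2 incorrectly 'distributes' the square root over addition. The square root function does not distribute: sqrt(a + b) ≠ sqrt(a) + sqrt(b). In fact, sqrt(4 + 5) = sqrt(9) ≈ 3.0000, while sqrt(4) + sqrt(5) ≈ 4.2361.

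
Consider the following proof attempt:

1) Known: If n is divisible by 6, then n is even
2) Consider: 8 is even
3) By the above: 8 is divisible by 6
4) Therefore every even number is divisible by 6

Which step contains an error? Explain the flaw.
Step 3: By the above: 8 is divisible by 6

Step 3 commits the fallacy of affirming the consequent. The known fact 'divisible by 6 → even' does NOT imply 'even → divisible by 6'. That would be the converse, which is false. For example, 8 is even but 8 ÷ 6 = 1.33, which is not an integer.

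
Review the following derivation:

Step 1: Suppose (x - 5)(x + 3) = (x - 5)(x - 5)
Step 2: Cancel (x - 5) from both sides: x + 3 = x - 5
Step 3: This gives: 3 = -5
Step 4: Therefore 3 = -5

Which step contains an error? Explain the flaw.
Step 2: Cancel (x - 5) from both sides: x + 3 = x - 5

Step 2 cancels (x - 5) from both sides. This is only valid if (x - 5) ≠ 0, i.e., x ≠ 5. When x = 5, both sides equal zero regardless of the other factors. The correct approach requires considering x = 5 as a separate case.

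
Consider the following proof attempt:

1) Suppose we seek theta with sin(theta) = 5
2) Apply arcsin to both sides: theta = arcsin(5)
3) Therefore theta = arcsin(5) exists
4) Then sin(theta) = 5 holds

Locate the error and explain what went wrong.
Step 2: Apply arcsin to both sides: theta = arcsin(5)

Step 2 applies arcsin to 5. However, arcsin(x) is only defined for x in [-1, 1] because sin(theta) can only produce values in that range. Since |5| > 1, arcsin(5) is undefined. There is no angle whose sine equals 5.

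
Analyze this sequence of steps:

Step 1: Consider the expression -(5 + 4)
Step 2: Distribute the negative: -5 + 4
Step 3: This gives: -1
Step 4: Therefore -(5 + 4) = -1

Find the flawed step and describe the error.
Step 2: Distribute the negative: -5 + 4

Step 2 incorrectly distributes the negative sign. The correct distribution is -(5 + 4) = -5 - 4 = -9. The negative must be applied to both terms, not just the first. The error treats -(5 + 4) as -5 + 4, which equals -1 instead of -9.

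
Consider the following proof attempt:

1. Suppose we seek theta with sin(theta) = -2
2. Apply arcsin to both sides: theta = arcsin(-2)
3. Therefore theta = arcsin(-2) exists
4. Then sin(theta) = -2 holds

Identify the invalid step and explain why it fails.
Step 2: Apply arcsin to both sides: theta = arcsin(-2)

Step 2 applies arcsin to -2. However, arcsin(x) is only defined for x in [-1, 1] because sin(theta) can only produce values in that range. Since |-2| > 1, arcsin(-2) is undefined. There is no angle whose sine equals -2.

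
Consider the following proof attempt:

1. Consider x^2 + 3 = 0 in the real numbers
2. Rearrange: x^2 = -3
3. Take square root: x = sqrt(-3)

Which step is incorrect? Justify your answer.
Step 3: Take square root: x = sqrt(-3)

Step 3 takes the square root of -3, which is negative. In the real number system, the square root of a negative number is undefined. The equation x^2 + 3 = 0 has no real solutions. Square roots of negative numbers only exist in the complex numbers.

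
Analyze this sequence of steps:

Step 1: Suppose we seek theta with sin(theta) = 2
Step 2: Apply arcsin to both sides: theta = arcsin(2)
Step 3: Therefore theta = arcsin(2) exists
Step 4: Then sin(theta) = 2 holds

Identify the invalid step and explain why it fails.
Step 2: Apply arcsin to both sides: theta = arcsin(2)

Step 2 applies arcsin to 2. However, arcsin(x) is only defined for x in [-1, 1] because sin(theta) can only produce values in that range. Since |2| > 1, arcsin(2) is undefined. There is no angle whose sine equals 2.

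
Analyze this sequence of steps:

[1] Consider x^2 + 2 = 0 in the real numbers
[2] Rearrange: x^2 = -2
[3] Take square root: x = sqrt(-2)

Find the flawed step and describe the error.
Step 3: Take square root: x = sqrt(-2)

Step 3 takes the square root of -2, which is negative. In the real number system, the square root of a negative number is undefined. The equation x^2 + 2 = 0 has no real solutions. Square roots of negative numbers only exist in the complex numbers.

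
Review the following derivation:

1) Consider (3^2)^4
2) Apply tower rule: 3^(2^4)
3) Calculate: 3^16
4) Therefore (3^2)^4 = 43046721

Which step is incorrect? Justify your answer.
Step 2: Apply tower rule: 3^(2^4)

Step 2 incorrectly states that (a^b)^c = a^(b^c). The correct rule is (a^b)^c = a^(b×c). The actual value is (3^2)^4 = 3^8 = 6561, not 3^16 = 43046721.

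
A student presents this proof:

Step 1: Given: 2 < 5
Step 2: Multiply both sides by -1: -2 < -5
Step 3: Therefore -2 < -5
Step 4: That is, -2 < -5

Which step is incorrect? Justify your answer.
Step 2: Multiply both sides by -1: -2 < -5

Step 2 multiplies both sides by -1 but fails to reverse the inequality sign. When multiplying (or dividing) an inequality by a negative number, the direction must be reversed. Since 2 < 5, we should get -2 > -5, i.e., -2 > -5.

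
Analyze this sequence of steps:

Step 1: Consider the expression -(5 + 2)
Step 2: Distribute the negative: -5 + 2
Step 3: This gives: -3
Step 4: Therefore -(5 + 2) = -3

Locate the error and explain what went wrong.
Step 2: Distribute the negative: -5 + 2

Step 2 incorrectly distributes the negative sign. The correct distribution is -(5 + 2) = -5 - 2 = -7. The negative must be applied to both terms, not just the first. The error treats -(5 + 2) as -5 + 2, which equals -3 instead of -7.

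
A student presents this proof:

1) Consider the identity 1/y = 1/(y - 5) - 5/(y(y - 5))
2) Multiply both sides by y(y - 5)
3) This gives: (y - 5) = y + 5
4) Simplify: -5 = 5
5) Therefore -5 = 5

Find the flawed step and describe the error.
Step 3: This gives: (y - 5) = y + 5

Step 3 makes a sign error when clearing denominators. Multiplying -5/(y(y - 5)) by y(y - 5) gives -5, not +5. The correct result is (y - 5) = y - 5, which is trivially true, not (y - 5) = y + 5. (Step 1 is a valid identity: 1/(y - 5) - 5/(y(y - 5)) = (y - 5)/(y(y - 5)) = 1/y.)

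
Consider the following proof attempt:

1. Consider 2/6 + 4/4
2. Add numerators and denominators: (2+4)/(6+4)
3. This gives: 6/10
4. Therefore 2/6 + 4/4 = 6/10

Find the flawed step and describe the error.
Step 2: Add numerators and denominators: (2+4)/(6+4)

Step 2 incorrectly adds fractions by separately adding numerators and denominators. This is wrong. The correct method requires a common denominator: 2/6 + 4/4 = (2×4 + 4×6)/(6×4) = 32/24 = 4/3. The method used gives 6/10, which is different.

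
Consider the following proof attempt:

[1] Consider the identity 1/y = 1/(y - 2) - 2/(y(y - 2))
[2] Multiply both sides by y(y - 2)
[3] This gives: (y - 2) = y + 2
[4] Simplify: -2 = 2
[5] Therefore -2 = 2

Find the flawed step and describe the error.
Step 3: This gives: (y - 2) = y + 2

Step 3 makes a sign error when clearing denominators. Multiplying -2/(y(y - 2)) by y(y - 2) gives -2, not +2. The correct result is (y - 2) = y - 2, which is trivially true, not (y - 2) = y + 2. (Step 1 is a valid identity: 1/(y - 2) - 2/(y(y - 2)) = (y - 2)/(y(y - 2)) = 1/y.)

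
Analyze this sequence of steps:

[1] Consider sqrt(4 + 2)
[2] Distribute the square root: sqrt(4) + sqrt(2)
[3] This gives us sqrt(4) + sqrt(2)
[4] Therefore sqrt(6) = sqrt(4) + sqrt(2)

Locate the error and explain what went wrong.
Step 2: Distribute the square root: sqrt(4) + sqrt(2)

Step 2 incorrectly 'distributes' the square root over addition. The square root function does not distribute: sqrt(a + b) ≠ sqrt(a) + sqrt(b). In fact, sqrt(4 + 2) = sqrt(6) ≈ 2.4495, while sqrt(4) + sqrt(2) ≈ 3.4142.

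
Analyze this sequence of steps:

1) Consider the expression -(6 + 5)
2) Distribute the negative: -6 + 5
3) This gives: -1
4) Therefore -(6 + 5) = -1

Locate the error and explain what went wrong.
Step 2: Distribute the negative: -6 + 5

Step 2 incorrectly distributes the negative sign. The correct distribution is -(6 + 5) = -6 - 5 = -11. The negative must be applied to both terms, not just the first. The error treats -(6 + 5) as -6 + 5, which equals -1 instead of -11.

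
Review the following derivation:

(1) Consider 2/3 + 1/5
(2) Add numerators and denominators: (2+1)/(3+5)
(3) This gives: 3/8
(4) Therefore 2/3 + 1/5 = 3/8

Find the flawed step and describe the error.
Step 2: Add numerators and denominators: (2+1)/(3+5)

Step 2 incorrectly adds fractions by separately adding numerators and denominators. This is wrong. The correct method requires a common denominator: 2/3 + 1/5 = (2×5 + 1×3)/(3×5) = 13/15 = 13/15. The method used gives 3/8, which is different.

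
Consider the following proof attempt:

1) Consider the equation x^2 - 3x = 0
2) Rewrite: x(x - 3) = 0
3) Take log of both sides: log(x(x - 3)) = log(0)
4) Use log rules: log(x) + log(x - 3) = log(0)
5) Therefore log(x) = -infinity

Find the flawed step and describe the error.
Step 3: Take log of both sides: log(x(x - 3)) = log(0)

Step 3 takes the logarithm of both sides, resulting in log(0) on the right side. The logarithm is only defined for positive numbers; log(0) is undefined (approaches negative infinity). This operation is invalid.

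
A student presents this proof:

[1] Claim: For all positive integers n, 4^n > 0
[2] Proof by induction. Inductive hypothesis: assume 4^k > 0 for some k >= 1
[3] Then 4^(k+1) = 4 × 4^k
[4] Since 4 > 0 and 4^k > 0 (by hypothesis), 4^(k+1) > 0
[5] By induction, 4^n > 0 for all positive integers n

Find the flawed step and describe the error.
Step 5: By induction, 4^n > 0 for all positive integers n

Step 5 concludes the proof by induction, but no base case was ever established. A valid induction proof requires: (1) a base case proving 4^1 > 0, and (2) an inductive step showing IF 4^k > 0 THEN 4^(k+1) > 0. Steps 2-4 correctly establish the inductive step, but without the base case the conclusion in step 5 does not follow.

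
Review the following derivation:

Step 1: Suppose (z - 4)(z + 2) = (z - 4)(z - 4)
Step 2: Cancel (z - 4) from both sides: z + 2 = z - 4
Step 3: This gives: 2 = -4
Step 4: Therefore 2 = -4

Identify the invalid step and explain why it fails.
Step 2: Cancel (z - 4) from both sides: z + 2 = z - 4

Step 2 cancels (z - 4) from both sides. This is only valid if (z - 4) ≠ 0, i.e., z ≠ 4. When z = 4, both sides equal zero regardless of the other factors. The correct approach requires considering z = 4 as a separate case.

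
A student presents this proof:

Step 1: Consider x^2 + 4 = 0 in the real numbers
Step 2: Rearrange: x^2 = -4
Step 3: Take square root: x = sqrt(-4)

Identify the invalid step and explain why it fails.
Step 3: Take square root: x = sqrt(-4)

Step 3 takes the square root of -4, which is negative. In the real number system, the square root of a negative number is undefined. The equation x^2 + 4 = 0 has no real solutions. Square roots of negative numbers only exist in the complex numbers.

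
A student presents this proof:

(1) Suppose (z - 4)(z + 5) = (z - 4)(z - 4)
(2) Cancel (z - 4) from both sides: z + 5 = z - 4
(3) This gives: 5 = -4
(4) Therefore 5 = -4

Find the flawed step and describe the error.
Step 2: Cancel (z - 4) from both sides: z + 5 = z - 4

Step 2 cancels (z - 4) from both sides. This is only valid if (z - 4) ≠ 0, i.e., z ≠ 4. When z = 4, both sides equal zero regardless of the other factors. The correct approach requires considering z = 4 as a separate case.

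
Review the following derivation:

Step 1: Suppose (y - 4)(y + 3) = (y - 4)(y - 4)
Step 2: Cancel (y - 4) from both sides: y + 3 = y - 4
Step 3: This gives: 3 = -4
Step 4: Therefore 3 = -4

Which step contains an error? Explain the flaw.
Step 2: Cancel (y - 4) from both sides: y + 3 = y - 4

Step 2 cancels (y - 4) from both sides. This is only valid if (y - 4) ≠ 0, i.e., y ≠ 4. When y = 4, both sides equal zero regardless of the other factors. The correct approach requires considering y = 4 as a separate case.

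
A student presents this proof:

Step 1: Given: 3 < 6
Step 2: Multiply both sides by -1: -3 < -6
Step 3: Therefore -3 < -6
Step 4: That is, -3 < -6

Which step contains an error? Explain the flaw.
Step 2: Multiply both sides by -1: -3 < -6

Step 2 multiplies both sides by -1 but fails to reverse the inequality sign. When multiplying (or dividing) an inequality by a negative number, the direction must be reversed. Since 3 < 6, we should get -3 > -6, i.e., -3 > -6.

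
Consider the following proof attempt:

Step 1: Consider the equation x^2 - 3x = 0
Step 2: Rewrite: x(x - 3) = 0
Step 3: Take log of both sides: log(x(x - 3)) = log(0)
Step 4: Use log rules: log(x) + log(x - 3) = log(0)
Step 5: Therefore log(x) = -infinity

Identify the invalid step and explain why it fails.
Step 3: Take log of both sides: log(x(x - 3)) = log(0)

Step 3 takes the logarithm of both sides, resulting in log(0) on the right side. The logarithm is only defined for positive numbers; log(0) is undefined (approaches negative infinity). This operation is invalid.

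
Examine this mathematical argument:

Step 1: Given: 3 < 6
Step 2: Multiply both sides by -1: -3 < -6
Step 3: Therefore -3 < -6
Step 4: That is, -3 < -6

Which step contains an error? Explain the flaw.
Step 2: Multiply both sides by -1: -3 < -6

Step 2 multiplies both sides by -1 but fails to reverse the inequality sign. When multiplying (or dividing) an inequality by a negative number, the direction must be reversed. Since 3 < 6, we should get -3 > -6, i.e., -3 > -6.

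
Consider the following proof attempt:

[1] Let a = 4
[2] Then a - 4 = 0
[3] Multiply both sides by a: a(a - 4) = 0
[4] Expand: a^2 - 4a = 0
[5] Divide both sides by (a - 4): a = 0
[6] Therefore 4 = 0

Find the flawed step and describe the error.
Step 5: Divide both sides by (a - 4): a = 0

Step 5 divides both sides by (a - 4). However, since a = 4, we have (a - 4) = 0. Division by zero is undefined, making this step invalid.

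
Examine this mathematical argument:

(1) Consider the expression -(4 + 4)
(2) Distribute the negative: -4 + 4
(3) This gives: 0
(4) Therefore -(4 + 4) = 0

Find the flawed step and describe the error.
Step 2: Distribute the negative: -4 + 4

Step 2 incorrectly distributes the negative sign. The correct distribution is -(4 + 4) = -4 - 4 = -8. The negative must be applied to both terms, not just the first. The error treats -(4 + 4) as -4 + 4, which equals 0 instead of -8.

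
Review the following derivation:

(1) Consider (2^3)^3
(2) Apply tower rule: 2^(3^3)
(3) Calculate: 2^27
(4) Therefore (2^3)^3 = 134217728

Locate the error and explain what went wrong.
Step 2: Apply tower rule: 2^(3^3)

Step 2 incorrectly states that (a^b)^c = a^(b^c). The correct rule is (a^b)^c = a^(b×c). The actual value is (2^3)^3 = 2^9 = 512, not 2^27 = 134217728.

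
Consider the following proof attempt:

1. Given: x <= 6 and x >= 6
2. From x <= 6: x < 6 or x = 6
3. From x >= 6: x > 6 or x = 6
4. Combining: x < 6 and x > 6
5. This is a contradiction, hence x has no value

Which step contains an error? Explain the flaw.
Step 4: Combining: x < 6 and x > 6

Step 4 incorrectly combines the conditions. From x <= 6 and x >= 6, the intersection is x = 6. The error treats the 'or' cases as 'and' requirements. The correct conclusion is that x = 6 is the unique solution, not that no solution exists.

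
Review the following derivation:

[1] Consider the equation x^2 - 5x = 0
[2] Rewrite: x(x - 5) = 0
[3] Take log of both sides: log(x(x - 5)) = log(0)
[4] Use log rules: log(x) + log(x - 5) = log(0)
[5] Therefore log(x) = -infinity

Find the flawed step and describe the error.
Step 3: Take log of both sides: log(x(x - 5)) = log(0)

Step 3 takes the logarithm of both sides, resulting in log(0) on the right side. The logarithm is only defined for positive numbers; log(0) is undefined (approaches negative infinity). This operation is invalid.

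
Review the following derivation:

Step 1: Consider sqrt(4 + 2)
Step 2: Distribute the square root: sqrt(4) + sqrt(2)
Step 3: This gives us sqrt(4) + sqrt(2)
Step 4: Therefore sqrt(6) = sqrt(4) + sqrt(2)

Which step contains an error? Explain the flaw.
Step 2: Distribute the square root: sqrt(4) + sqrt(2)

Step 2 incorrectly 'distributes' the square root over addition. The square root function does not distribute: sqrt(a + b) ≠ sqrt(a) + sqrt(b). In fact, sqrt(4 + 2) = sqrt(6) ≈ 2.4495, while sqrt(4) + sqrt(2) ≈ 3.4142.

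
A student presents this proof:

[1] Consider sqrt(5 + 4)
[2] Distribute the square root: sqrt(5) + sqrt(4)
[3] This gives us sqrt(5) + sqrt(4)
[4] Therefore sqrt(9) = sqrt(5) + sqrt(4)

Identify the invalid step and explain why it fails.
Step 2: Distribute the square root: sqrt(5) + sqrt(4)

Step 2 incorrectly 'distributes' the square root over addition. The square root function does not distribute: sqrt(a + b) ≠ sqrt(a) + sqrt(b). In fact, sqrt(5 + 4) = sqrt(9) ≈ 3.0000, while sqrt(5) + sqrt(4) ≈ 4.2361.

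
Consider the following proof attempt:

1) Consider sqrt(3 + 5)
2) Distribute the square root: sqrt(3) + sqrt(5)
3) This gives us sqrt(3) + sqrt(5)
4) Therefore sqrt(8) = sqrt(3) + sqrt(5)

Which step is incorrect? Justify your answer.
Step 2: Distribute the square root: sqrt(3) + sqrt(5)

Step 2 incorrectly 'distributes' the square root over addition. The square root function does not distribute: sqrt(a + b) ≠ sqrt(a) + sqrt(b). In fact, sqrt(3 + 5) = sqrt(8) ≈ 2.8284, while sqrt(3) + sqrt(5) ≈ 3.9681.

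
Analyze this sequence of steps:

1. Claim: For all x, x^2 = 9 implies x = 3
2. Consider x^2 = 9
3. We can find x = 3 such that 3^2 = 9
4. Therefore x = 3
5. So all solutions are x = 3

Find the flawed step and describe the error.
Step 4: Therefore x = 3

Step 4 incorrectly concludes that x = 3 is the only solution. The proof shows that x = 3 is A solution (existence), but does not show it is the ONLY solution (uniqueness). In fact, x = -3 is also a solution since (-3)^2 = 9. Finding one solution doesn't prove there are no others.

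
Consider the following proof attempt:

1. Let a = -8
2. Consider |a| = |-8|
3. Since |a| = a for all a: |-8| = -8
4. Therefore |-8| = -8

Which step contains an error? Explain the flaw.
Step 3: Since |a| = a for all a: |-8| = -8

Step 3 incorrectly states that |a| = a for all a. The correct definition is |a| = a when a >= 0, and |a| = -a when a < 0. Since -8 < 0, we have |-8| = -(-8) = 8, not -8.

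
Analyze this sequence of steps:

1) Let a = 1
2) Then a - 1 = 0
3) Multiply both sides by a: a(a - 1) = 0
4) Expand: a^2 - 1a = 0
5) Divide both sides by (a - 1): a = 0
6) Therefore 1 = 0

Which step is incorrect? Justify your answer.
Step 5: Divide both sides by (a - 1): a = 0

Step 5 divides both sides by (a - 1). However, since a = 1, we have (a - 1) = 0. Division by zero is undefined, making this step invalid.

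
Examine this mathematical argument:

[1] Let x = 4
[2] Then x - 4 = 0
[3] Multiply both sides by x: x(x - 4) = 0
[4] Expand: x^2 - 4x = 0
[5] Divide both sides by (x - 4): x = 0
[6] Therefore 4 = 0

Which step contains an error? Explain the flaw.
Step 5: Divide both sides by (x - 4): x = 0

Step 5 divides both sides by (x - 4). However, since x = 4, we have (x - 4) = 0. Division by zero is undefined, making this step invalid.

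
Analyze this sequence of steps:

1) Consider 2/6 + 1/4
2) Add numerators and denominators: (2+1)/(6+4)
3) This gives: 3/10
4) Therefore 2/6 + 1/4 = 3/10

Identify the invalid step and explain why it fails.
Step 2: Add numerators and denominators: (2+1)/(6+4)

Step 2 incorrectly adds fractions by separately adding numerators and denominators. This is wrong. The correct method requires a common denominator: 2/6 + 1/4 = (2×4 + 1×6)/(6×4) = 14/24 = 7/12. The method used gives 3/10, which is different.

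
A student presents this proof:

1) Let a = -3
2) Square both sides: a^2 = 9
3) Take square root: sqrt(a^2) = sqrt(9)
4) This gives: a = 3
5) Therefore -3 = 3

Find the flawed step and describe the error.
Step 4: This gives: a = 3

Step 4 incorrectly states that sqrt(a^2) = a. The correct identity is sqrt(a^2) = |a|. Since a = -3 < 0, we have sqrt(a^2) = |-3| = 3, not a = -3.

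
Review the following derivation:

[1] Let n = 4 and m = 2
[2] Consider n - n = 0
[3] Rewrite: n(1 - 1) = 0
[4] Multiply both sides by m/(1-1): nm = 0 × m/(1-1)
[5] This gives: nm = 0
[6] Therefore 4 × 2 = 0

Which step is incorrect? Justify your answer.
Step 4: Multiply both sides by m/(1-1): nm = 0 × m/(1-1)

Step 4 multiplies both sides by m/(1-1). However, 1-1 = 0, so this is multiplication by m/0, which is undefined. We cannot multiply by an undefined expression.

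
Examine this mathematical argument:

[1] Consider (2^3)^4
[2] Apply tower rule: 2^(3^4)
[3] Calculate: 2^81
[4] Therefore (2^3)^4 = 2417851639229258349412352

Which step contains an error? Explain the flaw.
Step 2: Apply tower rule: 2^(3^4)

Step 2 incorrectly states that (a^b)^c = a^(b^c). The correct rule is (a^b)^c = a^(b×c). The actual value is (2^3)^4 = 2^12 = 4096, not 2^81 = 2417851639229258349412352.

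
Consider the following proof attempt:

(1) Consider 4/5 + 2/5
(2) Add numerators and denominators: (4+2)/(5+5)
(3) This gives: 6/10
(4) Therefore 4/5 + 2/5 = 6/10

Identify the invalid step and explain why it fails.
Step 2: Add numerators and denominators: (4+2)/(5+5)

Step 2 incorrectly adds fractions by separately adding numerators and denominators. This is wrong. The correct method requires a common denominator: 4/5 + 2/5 = (4×5 + 2×5)/(5×5) = 30/25 = 6/5. The method used gives 6/10, which is different.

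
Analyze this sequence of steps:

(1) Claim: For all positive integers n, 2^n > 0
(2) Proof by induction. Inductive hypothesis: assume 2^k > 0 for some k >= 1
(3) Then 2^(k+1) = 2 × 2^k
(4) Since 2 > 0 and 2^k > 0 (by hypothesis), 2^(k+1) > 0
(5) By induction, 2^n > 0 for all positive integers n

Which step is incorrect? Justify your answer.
Step 5: By induction, 2^n > 0 for all positive integers n

Step 5 concludes the proof by induction, but no base case was ever established. A valid induction proof requires: (1) a base case proving 2^1 > 0, and (2) an inductive step showing IF 2^k > 0 THEN 2^(k+1) > 0. Steps 2-4 correctly establish the inductive step, but without the base case the conclusion in step 5 does not follow.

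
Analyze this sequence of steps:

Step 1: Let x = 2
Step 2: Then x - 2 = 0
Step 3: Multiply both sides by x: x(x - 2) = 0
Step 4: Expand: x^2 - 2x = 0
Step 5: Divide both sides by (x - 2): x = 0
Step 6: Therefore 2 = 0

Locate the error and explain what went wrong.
Step 5: Divide both sides by (x - 2): x = 0

Step 5 divides both sides by (x - 2). However, since x = 2, we have (x - 2) = 0. Division by zero is undefined, making this step invalid.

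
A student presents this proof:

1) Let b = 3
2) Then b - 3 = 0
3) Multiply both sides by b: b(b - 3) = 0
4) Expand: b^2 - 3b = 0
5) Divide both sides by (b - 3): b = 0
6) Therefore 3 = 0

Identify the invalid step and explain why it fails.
Step 5: Divide both sides by (b - 3): b = 0

Step 5 divides both sides by (b - 3). However, since b = 3, we have (b - 3) = 0. Division by zero is undefined, making this step invalid.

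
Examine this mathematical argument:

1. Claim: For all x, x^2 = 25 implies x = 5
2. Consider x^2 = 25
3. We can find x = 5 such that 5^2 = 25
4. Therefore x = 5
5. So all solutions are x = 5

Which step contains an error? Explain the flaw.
Step 4: Therefore x = 5

Step 4 incorrectly concludes that x = 5 is the only solution. The proof shows that x = 5 is A solution (existence), but does not show it is the ONLY solution (uniqueness). In fact, x = -5 is also a solution since (-5)^2 = 25. Finding one solution doesn't prove there are no others.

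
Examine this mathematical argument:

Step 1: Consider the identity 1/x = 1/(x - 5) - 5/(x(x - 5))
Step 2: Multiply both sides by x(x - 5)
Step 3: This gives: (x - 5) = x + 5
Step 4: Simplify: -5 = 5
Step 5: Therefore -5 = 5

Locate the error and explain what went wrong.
Step 3: This gives: (x - 5) = x + 5

Step 3 makes a sign error when clearing denominators. Multiplying -5/(x(x - 5)) by x(x - 5) gives -5, not +5. The correct result is (x - 5) = x - 5, which is trivially true, not (x - 5) = x + 5. (Step 1 is a valid identity: 1/(x - 5) - 5/(x(x - 5)) = (x - 5)/(x(x - 5)) = 1/x.)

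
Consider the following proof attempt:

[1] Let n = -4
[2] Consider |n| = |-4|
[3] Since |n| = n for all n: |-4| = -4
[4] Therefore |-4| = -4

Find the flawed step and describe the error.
Step 3: Since |n| = n for all n: |-4| = -4

Step 3 incorrectly states that |n| = n for all n. The correct definition is |n| = n when n >= 0, and |n| = -n when n < 0. Since -4 < 0, we have |-4| = -(-4) = 4, not -4.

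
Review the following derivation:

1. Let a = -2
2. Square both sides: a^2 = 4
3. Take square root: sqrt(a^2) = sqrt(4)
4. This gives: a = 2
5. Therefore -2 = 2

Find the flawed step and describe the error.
Step 4: This gives: a = 2

Step 4 incorrectly states that sqrt(a^2) = a. The correct identity is sqrt(a^2) = |a|. Since a = -2 < 0, we have sqrt(a^2) = |-2| = 2, not a = -2.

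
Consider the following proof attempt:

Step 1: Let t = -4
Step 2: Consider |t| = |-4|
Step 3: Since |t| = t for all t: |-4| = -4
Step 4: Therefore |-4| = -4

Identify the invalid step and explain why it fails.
Step 3: Since |t| = t for all t: |-4| = -4

Step 3 incorrectly states that |t| = t for all t. The correct definition is |t| = t when t >= 0, and |t| = -t when t < 0. Since -4 < 0, we have |-4| = -(-4) = 4, not -4.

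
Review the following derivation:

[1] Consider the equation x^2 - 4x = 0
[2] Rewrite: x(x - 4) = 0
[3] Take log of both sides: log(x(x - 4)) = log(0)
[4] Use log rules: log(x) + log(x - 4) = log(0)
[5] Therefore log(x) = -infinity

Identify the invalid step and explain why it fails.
Step 3: Take log of both sides: log(x(x - 4)) = log(0)

Step 3 takes the logarithm of both sides, resulting in log(0) on the right side. The logarithm is only defined for positive numbers; log(0) is undefined (approaches negative infinity). This operation is invalid.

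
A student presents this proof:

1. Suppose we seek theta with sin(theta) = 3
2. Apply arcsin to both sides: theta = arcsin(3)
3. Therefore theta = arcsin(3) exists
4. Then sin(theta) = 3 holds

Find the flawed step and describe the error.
Step 2: Apply arcsin to both sides: theta = arcsin(3)

Step 2 applies arcsin to 3. However, arcsin(x) is only defined for x in [-1, 1] because sin(theta) can only produce values in that range. Since |3| > 1, arcsin(3) is undefined. There is no angle whose sine equals 3.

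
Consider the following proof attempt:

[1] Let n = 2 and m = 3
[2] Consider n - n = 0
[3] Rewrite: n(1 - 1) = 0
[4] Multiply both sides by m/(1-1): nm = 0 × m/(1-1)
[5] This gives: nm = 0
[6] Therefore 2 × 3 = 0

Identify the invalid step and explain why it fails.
Step 4: Multiply both sides by m/(1-1): nm = 0 × m/(1-1)

Step 4 multiplies both sides by m/(1-1). However, 1-1 = 0, so this is multiplication by m/0, which is undefined. We cannot multiply by an undefined expression.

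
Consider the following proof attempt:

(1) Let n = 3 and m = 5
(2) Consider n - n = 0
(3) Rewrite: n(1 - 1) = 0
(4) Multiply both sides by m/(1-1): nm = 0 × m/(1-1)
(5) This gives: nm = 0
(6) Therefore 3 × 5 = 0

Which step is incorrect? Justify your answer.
Step 4: Multiply both sides by m/(1-1): nm = 0 × m/(1-1)

Step 4 multiplies both sides by m/(1-1). However, 1-1 = 0, so this is multiplication by m/0, which is undefined. We cannot multiply by an undefined expression.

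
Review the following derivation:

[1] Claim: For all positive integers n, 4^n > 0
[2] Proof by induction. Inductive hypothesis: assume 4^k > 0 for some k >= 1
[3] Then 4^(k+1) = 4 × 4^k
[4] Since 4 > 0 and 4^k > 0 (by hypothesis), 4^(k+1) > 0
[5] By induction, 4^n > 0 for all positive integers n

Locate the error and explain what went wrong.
Step 5: By induction, 4^n > 0 for all positive integers n

Step 5 concludes the proof by induction, but no base case was ever established. A valid induction proof requires: (1) a base case proving 4^1 > 0, and (2) an inductive step showing IF 4^k > 0 THEN 4^(k+1) > 0. Steps 2-4 correctly establish the inductive step, but without the base case the conclusion in step 5 does not follow.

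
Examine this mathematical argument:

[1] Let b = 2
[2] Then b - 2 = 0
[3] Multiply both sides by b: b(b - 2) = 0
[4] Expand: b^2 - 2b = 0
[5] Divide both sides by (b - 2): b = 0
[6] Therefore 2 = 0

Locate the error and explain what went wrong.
Step 5: Divide both sides by (b - 2): b = 0

Step 5 divides both sides by (b - 2). However, since b = 2, we have (b - 2) = 0. Division by zero is undefined, making this step invalid.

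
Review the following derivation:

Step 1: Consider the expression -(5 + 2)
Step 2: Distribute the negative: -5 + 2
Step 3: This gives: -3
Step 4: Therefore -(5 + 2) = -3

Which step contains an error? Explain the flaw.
Step 2: Distribute the negative: -5 + 2

Step 2 incorrectly distributes the negative sign. The correct distribution is -(5 + 2) = -5 - 2 = -7. The negative must be applied to both terms, not just the first. The error treats -(5 + 2) as -5 + 2, which equals -3 instead of -7.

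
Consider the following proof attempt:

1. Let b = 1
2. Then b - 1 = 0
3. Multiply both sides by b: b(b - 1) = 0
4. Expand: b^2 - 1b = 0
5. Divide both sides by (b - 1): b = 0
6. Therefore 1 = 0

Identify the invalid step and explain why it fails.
Step 5: Divide both sides by (b - 1): b = 0

Step 5 divides both sides by (b - 1). However, since b = 1, we have (b - 1) = 0. Division by zero is undefined, making this step invalid.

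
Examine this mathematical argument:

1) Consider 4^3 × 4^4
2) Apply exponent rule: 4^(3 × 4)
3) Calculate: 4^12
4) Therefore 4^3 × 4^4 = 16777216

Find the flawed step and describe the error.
Step 2: Apply exponent rule: 4^(3 × 4)

Step 2 incorrectly states that a^b × a^c = a^(b×c). The correct rule is a^b × a^c = a^(b+c). The actual value is 4^3 × 4^4 = 4^7 = 16384, not 4^12 = 16777216.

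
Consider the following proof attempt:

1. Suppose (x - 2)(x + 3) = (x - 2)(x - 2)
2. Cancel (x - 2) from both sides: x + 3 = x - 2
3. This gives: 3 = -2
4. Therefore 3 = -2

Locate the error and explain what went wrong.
Step 2: Cancel (x - 2) from both sides: x + 3 = x - 2

Step 2 cancels (x - 2) from both sides. This is only valid if (x - 2) ≠ 0, i.e., x ≠ 2. When x = 2, both sides equal zero regardless of the other factors. The correct approach requires considering x = 2 as a separate case.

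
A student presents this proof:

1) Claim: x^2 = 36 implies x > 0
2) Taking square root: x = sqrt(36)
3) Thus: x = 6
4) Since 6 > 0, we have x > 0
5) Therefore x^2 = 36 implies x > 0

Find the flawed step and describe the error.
Step 2: Taking square root: x = sqrt(36)

Step 2 takes the square root and assumes the positive root only. The equation x^2 = 36 actually has two solutions: x = 6 and x = -6. The proof silently assumes x > 0 without justification, then uses this assumption to conclude x > 0, which is circular. The counterexample x = -6 shows the claim is false.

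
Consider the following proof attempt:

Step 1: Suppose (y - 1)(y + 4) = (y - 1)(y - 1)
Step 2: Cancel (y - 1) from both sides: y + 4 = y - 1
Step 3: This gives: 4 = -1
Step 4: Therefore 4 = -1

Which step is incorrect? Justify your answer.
Step 2: Cancel (y - 1) from both sides: y + 4 = y - 1

Step 2 cancels (y - 1) from both sides. This is only valid if (y - 1) ≠ 0, i.e., y ≠ 1. When y = 1, both sides equal zero regardless of the other factors. The correct approach requires considering y = 1 as a separate case.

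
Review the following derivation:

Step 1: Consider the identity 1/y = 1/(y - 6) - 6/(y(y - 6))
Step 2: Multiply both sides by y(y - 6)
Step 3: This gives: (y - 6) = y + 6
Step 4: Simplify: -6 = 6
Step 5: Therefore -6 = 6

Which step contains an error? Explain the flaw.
Step 3: This gives: (y - 6) = y + 6

Step 3 makes a sign error when clearing denominators. Multiplying -6/(y(y - 6)) by y(y - 6) gives -6, not +6. The correct result is (y - 6) = y - 6, which is trivially true, not (y - 6) = y + 6. (Step 1 is a valid identity: 1/(y - 6) - 6/(y(y - 6)) = (y - 6)/(y(y - 6)) = 1/y.)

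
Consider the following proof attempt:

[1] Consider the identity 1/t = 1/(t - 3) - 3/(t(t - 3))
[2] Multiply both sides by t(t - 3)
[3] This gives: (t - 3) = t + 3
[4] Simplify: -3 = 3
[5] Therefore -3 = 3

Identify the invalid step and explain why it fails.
Step 3: This gives: (t - 3) = t + 3

Step 3 makes a sign error when clearing denominators. Multiplying -3/(t(t - 3)) by t(t - 3) gives -3, not +3. The correct result is (t - 3) = t - 3, which is trivially true, not (t - 3) = t + 3. (Step 1 is a valid identity: 1/(t - 3) - 3/(t(t - 3)) = (t - 3)/(t(t - 3)) = 1/t.)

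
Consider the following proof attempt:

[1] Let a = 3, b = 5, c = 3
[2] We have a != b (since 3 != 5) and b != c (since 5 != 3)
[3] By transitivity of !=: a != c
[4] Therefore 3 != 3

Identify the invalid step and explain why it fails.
Step 3: By transitivity of !=: a != c

Step 3 incorrectly applies transitivity to the '!=' relation. Transitivity states: if a R b and b R c, then a R c. However, '!=' is not transitive. Counterexample: 3 != 5 and 5 != 3, but 3 = 3 (both equal 3). Transitivity holds for relations like <, <=, =, but not for !=.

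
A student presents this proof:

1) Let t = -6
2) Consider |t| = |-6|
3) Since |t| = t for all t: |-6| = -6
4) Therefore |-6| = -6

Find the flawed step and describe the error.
Step 3: Since |t| = t for all t: |-6| = -6

Step 3 incorrectly states that |t| = t for all t. The correct definition is |t| = t when t >= 0, and |t| = -t when t < 0. Since -6 < 0, we have |-6| = -(-6) = 6, not -6.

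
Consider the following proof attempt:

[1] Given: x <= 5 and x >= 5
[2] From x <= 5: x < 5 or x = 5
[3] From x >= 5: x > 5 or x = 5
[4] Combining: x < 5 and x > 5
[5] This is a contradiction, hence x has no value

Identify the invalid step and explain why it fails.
Step 4: Combining: x < 5 and x > 5

Step 4 incorrectly combines the conditions. From x <= 5 and x >= 5, the intersection is x = 5. The error treats the 'or' cases as 'and' requirements. The correct conclusion is that x = 5 is the unique solution, not that no solution exists.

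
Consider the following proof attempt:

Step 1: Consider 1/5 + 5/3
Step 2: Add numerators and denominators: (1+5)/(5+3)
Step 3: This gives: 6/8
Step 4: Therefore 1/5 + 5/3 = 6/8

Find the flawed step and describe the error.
Step 2: Add numerators and denominators: (1+5)/(5+3)

Step 2 incorrectly adds fractions by separately adding numerators and denominators. This is wrong. The correct method requires a common denominator: 1/5 + 5/3 = (1×3 + 5×5)/(5×3) = 28/15 = 28/15. The method used gives 6/8, which is different.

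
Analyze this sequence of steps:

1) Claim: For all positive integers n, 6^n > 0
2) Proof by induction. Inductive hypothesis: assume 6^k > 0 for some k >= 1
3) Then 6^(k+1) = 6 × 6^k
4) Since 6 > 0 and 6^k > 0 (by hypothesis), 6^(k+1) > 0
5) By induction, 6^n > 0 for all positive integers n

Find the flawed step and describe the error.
Step 5: By induction, 6^n > 0 for all positive integers n

Step 5 concludes the proof by induction, but no base case was ever established. A valid induction proof requires: (1) a base case proving 6^1 > 0, and (2) an inductive step showing IF 6^k > 0 THEN 6^(k+1) > 0. Steps 2-4 correctly establish the inductive step, but without the base case the conclusion in step 5 does not follow.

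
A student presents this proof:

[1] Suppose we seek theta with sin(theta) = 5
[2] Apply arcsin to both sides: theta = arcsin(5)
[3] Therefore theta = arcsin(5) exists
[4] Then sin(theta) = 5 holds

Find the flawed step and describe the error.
Step 2: Apply arcsin to both sides: theta = arcsin(5)

Step 2 applies arcsin to 5. However, arcsin(x) is only defined for x in [-1, 1] because sin(theta) can only produce values in that range. Since |5| > 1, arcsin(5) is undefined. There is no angle whose sine equals 5.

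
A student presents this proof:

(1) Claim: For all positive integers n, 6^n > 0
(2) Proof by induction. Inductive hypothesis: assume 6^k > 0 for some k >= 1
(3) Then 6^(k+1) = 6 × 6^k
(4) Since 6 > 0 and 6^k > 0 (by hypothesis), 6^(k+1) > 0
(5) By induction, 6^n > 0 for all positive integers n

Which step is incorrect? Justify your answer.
Step 5: By induction, 6^n > 0 for all positive integers n

Step 5 concludes the proof by induction, but no base case was ever established. A valid induction proof requires: (1) a base case proving 6^1 > 0, and (2) an inductive step showing IF 6^k > 0 THEN 6^(k+1) > 0. Steps 2-4 correctly establish the inductive step, but without the base case the conclusion in step 5 does not follow.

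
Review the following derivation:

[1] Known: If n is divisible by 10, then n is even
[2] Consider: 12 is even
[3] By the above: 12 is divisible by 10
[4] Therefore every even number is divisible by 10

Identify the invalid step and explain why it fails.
Step 3: By the above: 12 is divisible by 10

Step 3 commits the fallacy of affirming the consequent. The known fact 'divisible by 10 → even' does NOT imply 'even → divisible by 10'. That would be the converse, which is false. For example, 12 is even but 12 ÷ 10 = 1.20, which is not an integer.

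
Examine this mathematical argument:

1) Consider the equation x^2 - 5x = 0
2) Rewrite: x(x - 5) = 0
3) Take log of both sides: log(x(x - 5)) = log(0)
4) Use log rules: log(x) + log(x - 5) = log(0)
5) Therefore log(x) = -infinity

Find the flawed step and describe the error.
Step 3: Take log of both sides: log(x(x - 5)) = log(0)

Step 3 takes the logarithm of both sides, resulting in log(0) on the right side. The logarithm is only defined for positive numbers; log(0) is undefined (approaches negative infinity). This operation is invalid.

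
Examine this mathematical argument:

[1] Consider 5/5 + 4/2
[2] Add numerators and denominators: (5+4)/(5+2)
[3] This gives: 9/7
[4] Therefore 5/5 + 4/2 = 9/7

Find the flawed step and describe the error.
Step 2: Add numerators and denominators: (5+4)/(5+2)

Step 2 incorrectly adds fractions by separately adding numerators and denominators. This is wrong. The correct method requires a common denominator: 5/5 + 4/2 = (5×2 + 4×5)/(5×2) = 30/10 = 3. The method used gives 9/7, which is different.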